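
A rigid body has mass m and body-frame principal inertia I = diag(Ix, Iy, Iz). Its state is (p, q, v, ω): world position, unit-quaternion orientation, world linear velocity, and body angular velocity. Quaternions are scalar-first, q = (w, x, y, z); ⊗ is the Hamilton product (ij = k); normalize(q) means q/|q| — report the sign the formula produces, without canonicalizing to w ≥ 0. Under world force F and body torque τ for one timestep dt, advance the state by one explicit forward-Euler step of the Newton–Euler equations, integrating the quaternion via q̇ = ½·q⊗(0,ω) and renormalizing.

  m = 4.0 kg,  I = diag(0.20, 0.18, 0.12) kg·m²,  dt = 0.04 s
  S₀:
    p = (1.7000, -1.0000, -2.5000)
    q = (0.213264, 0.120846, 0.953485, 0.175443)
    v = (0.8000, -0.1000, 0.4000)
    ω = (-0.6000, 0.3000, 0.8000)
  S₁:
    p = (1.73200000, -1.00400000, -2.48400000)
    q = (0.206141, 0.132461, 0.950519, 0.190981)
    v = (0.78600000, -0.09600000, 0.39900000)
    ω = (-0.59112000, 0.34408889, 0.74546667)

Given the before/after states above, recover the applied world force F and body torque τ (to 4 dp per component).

velocity change Δv = (-0.01400000, 0.00400000, -0.00100000)
F = m·Δv/dt = (-1.4000, 0.4000, -0.1000)
rate change Δω = (0.00888000, 0.04408889, -0.05453333)
gyro term ω₀×Iω₀ = (-0.0144, -0.0384, 0.0036)
I·α + gyro = (0.0300, 0.1600, -0.1600)

F = (-1.4000, 0.4000, -0.1000)
τ = (0.0300, 0.1600, -0.1600)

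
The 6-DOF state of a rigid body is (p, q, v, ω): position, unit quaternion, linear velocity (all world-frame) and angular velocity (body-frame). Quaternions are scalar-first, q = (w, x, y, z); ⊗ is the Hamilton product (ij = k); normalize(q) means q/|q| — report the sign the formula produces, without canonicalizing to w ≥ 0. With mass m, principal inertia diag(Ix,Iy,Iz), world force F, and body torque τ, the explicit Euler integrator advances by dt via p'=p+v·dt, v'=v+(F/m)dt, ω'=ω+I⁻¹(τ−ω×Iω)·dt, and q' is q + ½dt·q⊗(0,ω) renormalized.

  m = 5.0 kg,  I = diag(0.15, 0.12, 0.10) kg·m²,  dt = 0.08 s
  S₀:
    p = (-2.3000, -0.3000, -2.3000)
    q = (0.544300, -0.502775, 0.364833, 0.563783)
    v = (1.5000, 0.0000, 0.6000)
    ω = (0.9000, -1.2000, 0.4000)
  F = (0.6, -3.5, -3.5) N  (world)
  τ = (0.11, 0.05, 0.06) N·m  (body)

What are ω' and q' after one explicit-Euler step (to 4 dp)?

ω' = (0.9535, -1.1787, 0.4221)
q' = (0.5698, -0.4494, 0.3663, 0.5824)

α = I⁻¹(τ − ω×Iω) = (0.6693, 0.2667, 0.2760)
ω + α·dt = (0.9535, -1.1787, 0.4221)
q⊗(0,ω) = (0.6647839, 1.3123428, 0.0553547, 0.4927003)
updated quaternion q' = (0.5698, -0.4494, 0.3663, 0.5824)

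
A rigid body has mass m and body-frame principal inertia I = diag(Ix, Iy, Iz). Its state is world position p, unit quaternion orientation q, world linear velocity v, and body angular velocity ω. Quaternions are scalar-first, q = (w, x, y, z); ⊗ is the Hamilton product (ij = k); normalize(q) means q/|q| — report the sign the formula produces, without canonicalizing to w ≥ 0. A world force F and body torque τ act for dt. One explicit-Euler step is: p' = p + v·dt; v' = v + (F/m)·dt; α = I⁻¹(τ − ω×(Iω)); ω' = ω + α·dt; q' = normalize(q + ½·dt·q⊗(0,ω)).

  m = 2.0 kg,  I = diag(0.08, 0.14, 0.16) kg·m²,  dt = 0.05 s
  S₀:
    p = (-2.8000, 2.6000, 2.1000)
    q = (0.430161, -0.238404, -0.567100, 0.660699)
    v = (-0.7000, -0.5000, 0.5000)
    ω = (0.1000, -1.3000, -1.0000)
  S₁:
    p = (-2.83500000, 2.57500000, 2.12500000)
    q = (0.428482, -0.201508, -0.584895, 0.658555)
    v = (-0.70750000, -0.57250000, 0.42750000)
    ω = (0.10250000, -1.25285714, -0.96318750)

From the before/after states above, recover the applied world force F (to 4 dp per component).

v₁ − v₀ = (-0.00750000, -0.07250000, -0.07250000)
applied force F = (-0.3000, -2.9000, -2.9000)

F = (-0.3000, -2.9000, -2.9000)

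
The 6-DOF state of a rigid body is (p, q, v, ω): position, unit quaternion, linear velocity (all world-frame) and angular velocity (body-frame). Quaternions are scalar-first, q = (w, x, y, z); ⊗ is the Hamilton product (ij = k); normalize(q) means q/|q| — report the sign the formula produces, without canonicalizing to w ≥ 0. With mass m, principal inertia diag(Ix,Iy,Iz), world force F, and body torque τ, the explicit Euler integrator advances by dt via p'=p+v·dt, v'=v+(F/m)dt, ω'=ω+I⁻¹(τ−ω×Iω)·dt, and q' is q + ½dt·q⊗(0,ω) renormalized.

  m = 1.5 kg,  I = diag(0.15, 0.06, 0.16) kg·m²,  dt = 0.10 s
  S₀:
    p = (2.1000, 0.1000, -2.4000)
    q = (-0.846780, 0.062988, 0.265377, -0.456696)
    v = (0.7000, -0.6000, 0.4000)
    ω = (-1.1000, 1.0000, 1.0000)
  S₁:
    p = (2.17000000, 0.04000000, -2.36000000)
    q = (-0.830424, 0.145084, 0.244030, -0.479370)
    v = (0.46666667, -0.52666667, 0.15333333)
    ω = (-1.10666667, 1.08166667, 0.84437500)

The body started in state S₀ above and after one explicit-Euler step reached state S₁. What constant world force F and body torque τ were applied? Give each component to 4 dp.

F = (-3.5000, 1.1000, -3.7000)
τ = (0.0900, 0.0600, -0.1500)

Δω = ω₁−ω₀ = (-0.00666667, 0.08166667, -0.15562500)
applied torque τ = (0.0900, 0.0600, -0.1500)
v₁ − v₀ = (-0.23333333, 0.07333333, -0.24666667)
m·(v₁−v₀)/dt = (-3.5000, 1.1000, -3.7000)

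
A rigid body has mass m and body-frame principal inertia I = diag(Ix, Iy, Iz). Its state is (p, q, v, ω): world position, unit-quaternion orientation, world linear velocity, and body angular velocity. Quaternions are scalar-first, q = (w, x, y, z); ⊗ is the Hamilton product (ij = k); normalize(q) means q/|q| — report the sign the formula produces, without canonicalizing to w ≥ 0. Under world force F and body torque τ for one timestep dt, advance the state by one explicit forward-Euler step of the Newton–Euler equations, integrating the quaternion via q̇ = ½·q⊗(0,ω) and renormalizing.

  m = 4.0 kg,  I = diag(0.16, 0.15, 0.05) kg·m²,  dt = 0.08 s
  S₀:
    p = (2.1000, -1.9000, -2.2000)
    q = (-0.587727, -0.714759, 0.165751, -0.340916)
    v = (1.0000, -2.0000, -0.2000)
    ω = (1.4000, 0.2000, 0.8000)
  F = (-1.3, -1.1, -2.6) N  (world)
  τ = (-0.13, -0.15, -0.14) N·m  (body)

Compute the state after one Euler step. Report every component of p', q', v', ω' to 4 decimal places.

a = (-0.3250, -0.2750, -0.6500)
p + v·dt = (2.1800, -2.0600, -2.2160)
v' = v + a·dt = (0.9740, -2.0220, -0.2520)
ω×(Iω) gyroscopic = (-0.0160, 0.1232, -0.0028)
(τ − ω×Iω)/I = (-0.7125, -1.8213, -2.7440)
new body rate ω' = (1.3430, 0.0543, 0.5805)
2q̇ = q⊗(0,ω) = (1.2402452, -0.6220338, -0.0230206, -0.8451848)
updated quaternion q' = (-0.5370, -0.7381, 0.1645, -0.3739)

p' = (2.1800, -2.0600, -2.2160)
q' = (-0.5370, -0.7381, 0.1645, -0.3739)
v' = (0.9740, -2.0220, -0.2520)
ω' = (1.3430, 0.0543, 0.5805)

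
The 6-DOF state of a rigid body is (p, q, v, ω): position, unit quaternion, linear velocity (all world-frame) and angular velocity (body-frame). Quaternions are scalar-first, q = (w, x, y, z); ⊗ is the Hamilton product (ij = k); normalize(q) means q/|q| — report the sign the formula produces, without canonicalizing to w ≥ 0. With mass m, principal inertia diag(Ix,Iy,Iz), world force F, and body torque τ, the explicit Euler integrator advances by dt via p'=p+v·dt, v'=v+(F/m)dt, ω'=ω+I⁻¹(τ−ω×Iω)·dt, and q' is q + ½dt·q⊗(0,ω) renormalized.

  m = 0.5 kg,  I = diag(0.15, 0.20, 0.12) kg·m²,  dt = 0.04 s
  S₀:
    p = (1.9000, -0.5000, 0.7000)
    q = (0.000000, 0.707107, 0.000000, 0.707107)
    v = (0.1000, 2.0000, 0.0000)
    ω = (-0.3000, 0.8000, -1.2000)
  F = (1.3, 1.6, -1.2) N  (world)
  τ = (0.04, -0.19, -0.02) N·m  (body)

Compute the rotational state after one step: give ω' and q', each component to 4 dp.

gyro term ω×Iω = (0.0768, 0.0108, -0.0120)
angular accel α = (-0.2453, -1.0040, -0.0667)
new body rate ω' = (-0.3098, 0.7598, -1.2027)
Hamilton product q⊗(0,ω) = (1.0606605, -0.5656856, 0.6363963, 0.5656856)
q + ½dt·q⊗(0,ω), renormalized = (0.0212, 0.6955, 0.0127, 0.7181)

ω' = (-0.3098, 0.7598, -1.2027)
q' = (0.0212, 0.6955, 0.0127, 0.7181)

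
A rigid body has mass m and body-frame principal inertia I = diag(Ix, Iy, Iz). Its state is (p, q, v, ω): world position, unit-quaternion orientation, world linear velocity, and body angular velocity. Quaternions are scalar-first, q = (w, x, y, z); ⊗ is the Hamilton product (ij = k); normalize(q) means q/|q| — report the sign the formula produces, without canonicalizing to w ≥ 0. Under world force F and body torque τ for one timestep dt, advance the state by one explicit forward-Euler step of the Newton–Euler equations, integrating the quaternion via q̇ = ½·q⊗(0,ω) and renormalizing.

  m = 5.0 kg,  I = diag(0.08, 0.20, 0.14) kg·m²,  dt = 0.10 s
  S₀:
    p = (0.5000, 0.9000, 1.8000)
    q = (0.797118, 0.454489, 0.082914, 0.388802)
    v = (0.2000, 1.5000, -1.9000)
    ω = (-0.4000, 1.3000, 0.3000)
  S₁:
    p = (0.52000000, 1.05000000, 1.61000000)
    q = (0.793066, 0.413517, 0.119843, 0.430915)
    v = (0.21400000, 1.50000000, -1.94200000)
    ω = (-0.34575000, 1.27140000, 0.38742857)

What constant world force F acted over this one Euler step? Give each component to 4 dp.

v₁ − v₀ = (0.01400000, 0.00000000, -0.04200000)
applied force F = (0.7000, 0.0000, -2.1000)

F = (0.7000, 0.0000, -2.1000)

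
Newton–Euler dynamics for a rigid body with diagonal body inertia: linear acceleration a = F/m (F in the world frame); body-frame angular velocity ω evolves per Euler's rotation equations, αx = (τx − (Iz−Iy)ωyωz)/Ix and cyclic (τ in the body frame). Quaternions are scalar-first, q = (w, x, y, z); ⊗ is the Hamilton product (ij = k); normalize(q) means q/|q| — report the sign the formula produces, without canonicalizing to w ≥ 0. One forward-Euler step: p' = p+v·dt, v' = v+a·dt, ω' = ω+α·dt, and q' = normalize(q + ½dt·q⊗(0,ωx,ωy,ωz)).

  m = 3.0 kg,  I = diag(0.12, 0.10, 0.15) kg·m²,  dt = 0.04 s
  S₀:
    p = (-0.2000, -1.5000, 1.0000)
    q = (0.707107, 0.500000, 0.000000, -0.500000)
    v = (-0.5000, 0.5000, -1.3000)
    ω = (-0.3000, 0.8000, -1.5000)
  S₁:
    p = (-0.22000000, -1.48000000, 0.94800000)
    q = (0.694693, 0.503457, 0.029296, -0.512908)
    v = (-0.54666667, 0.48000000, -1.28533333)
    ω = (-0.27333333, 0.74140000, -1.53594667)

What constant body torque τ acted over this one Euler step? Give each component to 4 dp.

Δω = ω₁−ω₀ = (0.02666667, -0.05860000, -0.03594667)
τ = I·(Δω/dt) + ω₀×(Iω₀) = (0.0200, -0.1600, -0.1300)

τ = (0.0200, -0.1600, -0.1300)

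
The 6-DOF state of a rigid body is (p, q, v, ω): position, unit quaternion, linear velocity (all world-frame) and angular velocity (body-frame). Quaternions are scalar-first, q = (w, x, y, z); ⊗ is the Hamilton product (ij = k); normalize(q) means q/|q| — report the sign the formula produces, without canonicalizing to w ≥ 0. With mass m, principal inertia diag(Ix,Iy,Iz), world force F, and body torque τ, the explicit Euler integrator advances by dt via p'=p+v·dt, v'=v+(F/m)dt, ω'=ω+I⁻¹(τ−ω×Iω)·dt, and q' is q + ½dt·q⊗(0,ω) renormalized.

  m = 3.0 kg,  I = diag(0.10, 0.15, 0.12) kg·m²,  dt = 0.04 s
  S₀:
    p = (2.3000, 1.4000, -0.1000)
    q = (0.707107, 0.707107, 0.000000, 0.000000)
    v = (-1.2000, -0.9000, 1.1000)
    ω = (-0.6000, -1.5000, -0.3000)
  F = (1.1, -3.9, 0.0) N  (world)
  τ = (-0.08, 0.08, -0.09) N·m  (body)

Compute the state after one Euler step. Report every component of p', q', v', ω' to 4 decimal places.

p + v·dt = (2.2520, 1.3640, -0.0560)
v + (F/m)dt = (-1.1853, -0.9520, 1.1000)
(τ − ω×Iω)/I = (-0.6650, 0.5573, -1.1250)
ω + α·dt = (-0.6266, -1.4777, -0.3450)
2q̇ = q⊗(0,ω) = (0.4242642, -0.4242642, -0.8485284, -1.2727926)
updated quaternion q' = (0.7152, 0.6982, -0.0170, -0.0254)

p' = (2.2520, 1.3640, -0.0560)
q' = (0.7152, 0.6982, -0.0170, -0.0254)
v' = (-1.1853, -0.9520, 1.1000)
ω' = (-0.6266, -1.4777, -0.3450)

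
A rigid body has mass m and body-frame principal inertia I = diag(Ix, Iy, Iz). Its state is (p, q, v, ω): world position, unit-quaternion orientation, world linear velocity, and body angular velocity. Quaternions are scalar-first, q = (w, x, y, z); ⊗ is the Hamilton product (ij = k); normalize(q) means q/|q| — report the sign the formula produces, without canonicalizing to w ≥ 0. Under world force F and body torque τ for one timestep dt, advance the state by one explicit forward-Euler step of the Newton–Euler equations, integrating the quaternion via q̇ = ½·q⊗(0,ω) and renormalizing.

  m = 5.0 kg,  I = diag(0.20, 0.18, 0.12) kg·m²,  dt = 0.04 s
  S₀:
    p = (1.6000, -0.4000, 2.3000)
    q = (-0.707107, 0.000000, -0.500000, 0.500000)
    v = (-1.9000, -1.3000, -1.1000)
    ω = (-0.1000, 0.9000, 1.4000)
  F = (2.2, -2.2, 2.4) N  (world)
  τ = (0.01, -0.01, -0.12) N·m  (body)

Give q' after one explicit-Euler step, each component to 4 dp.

q' = (-0.7117, -0.0216, -0.5134, 0.4789)

2q̇ = q⊗(0,ω) = (-0.2500000, -1.0792893, -0.6863963, -1.0399498)
q' = normalize(q + ½dt·q⊗(0,ω)) = (-0.7117, -0.0216, -0.5134, 0.4789)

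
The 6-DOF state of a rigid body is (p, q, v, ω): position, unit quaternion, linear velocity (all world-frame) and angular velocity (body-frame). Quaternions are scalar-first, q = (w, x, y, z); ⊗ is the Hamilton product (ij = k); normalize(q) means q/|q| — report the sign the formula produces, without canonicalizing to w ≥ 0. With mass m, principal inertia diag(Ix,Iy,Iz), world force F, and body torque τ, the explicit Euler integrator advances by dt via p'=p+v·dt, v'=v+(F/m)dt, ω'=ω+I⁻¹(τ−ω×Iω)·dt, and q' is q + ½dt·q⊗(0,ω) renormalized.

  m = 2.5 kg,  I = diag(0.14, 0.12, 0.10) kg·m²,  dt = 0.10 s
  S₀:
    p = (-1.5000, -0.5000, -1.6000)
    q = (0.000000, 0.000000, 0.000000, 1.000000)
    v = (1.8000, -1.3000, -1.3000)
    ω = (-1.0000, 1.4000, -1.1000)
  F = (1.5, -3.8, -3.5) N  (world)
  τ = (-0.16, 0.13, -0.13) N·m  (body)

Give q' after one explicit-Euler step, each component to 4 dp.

q' = (0.0547, -0.0696, -0.0497, 0.9948)

2q̇ = q⊗(0,ω) = (1.1000000, -1.4000000, -1.0000000, 0.0000000)
q' = normalize(q + ½dt·q⊗(0,ω)) = (0.0547, -0.0696, -0.0497, 0.9948)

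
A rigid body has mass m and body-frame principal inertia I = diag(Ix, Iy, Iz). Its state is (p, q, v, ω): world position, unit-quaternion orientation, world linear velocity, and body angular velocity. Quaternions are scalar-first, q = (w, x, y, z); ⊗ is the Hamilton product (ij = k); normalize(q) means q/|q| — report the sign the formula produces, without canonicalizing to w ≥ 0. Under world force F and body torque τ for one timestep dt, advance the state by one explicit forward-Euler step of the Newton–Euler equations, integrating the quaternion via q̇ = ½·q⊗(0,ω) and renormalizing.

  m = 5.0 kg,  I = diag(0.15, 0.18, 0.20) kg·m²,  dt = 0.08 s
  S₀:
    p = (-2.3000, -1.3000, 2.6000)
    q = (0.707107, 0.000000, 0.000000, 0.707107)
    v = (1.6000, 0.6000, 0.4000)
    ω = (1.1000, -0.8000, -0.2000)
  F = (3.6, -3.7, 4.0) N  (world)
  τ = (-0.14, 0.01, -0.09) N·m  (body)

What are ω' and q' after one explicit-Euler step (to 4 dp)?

angular accel α = (-0.9547, -0.0056, -0.3180)
ω + α·dt = (1.0236, -0.8004, -0.2254)
q⊗(0,ω) = (0.1414214, 1.3435033, 0.2121321, -0.1414214)
q + ½dt·q⊗(0,ω), renormalized = (0.7117, 0.0537, 0.0085, 0.7004)

ω' = (1.0236, -0.8004, -0.2254)
q' = (0.7117, 0.0537, 0.0085, 0.7004)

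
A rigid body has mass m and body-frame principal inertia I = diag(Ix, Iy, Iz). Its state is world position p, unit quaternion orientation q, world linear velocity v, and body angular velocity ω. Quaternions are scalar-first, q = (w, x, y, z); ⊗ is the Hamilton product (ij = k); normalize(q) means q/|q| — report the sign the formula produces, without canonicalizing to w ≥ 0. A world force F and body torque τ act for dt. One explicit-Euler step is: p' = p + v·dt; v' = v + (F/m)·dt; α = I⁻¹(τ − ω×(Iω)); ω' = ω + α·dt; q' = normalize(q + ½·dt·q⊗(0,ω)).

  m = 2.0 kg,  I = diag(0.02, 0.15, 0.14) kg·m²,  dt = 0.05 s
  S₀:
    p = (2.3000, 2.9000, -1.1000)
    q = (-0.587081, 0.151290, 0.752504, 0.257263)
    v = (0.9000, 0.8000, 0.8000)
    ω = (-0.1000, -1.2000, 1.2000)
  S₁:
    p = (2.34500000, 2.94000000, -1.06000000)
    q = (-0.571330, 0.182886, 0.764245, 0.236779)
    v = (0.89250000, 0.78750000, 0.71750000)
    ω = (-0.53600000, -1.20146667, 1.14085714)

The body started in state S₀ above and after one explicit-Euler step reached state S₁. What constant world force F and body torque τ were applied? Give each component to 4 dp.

F = (-0.3000, -0.5000, -3.3000)
τ = (-0.1600, 0.0100, -0.1500)

Δv = v₁−v₀ = (-0.00750000, -0.01250000, -0.08250000)
applied force F = (-0.3000, -0.5000, -3.3000)
Δω = ω₁−ω₀ = (-0.43600000, -0.00146667, -0.05914286)
gyro term ω₀×Iω₀ = (0.0144, 0.0144, 0.0156)
I·α + gyro = (-0.1600, 0.0100, -0.1500)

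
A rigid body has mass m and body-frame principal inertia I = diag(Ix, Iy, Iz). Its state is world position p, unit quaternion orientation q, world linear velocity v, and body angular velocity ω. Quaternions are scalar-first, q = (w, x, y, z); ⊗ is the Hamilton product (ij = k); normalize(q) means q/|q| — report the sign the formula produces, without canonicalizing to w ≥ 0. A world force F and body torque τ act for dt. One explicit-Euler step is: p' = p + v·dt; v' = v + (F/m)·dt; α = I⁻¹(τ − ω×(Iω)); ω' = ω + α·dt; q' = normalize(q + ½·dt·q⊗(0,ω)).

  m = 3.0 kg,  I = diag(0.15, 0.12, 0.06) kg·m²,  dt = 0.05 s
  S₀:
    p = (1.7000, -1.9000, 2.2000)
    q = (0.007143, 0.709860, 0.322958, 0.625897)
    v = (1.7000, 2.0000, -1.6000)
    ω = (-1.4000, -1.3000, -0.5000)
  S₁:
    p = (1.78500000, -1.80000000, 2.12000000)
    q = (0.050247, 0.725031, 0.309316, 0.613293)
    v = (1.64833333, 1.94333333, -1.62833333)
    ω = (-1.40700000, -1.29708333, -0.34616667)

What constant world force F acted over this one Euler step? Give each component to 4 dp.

Δv = v₁−v₀ = (-0.05166667, -0.05666667, -0.02833333)
m·(v₁−v₀)/dt = (-3.1000, -3.4000, -1.7000)

F = (-3.1000, -3.4000, -1.7000)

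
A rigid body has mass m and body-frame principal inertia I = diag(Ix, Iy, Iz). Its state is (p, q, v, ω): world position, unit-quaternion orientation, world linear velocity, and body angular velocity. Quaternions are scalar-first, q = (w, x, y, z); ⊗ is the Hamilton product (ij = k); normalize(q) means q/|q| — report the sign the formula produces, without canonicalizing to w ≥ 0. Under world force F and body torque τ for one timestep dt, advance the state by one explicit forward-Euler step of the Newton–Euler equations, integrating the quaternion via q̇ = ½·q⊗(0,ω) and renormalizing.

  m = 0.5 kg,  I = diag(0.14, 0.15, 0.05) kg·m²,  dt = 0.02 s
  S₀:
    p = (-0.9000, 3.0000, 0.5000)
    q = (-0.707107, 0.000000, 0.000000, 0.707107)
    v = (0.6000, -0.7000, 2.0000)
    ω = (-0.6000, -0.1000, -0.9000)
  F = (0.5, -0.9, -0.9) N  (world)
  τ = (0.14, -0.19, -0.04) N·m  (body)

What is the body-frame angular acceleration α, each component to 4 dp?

ω×(Iω) gyroscopic = (-0.0090, 0.0486, 0.0006)
α = I⁻¹(τ − ω×Iω) = (1.0643, -1.5907, -0.8120)

α = (1.0643, -1.5907, -0.8120)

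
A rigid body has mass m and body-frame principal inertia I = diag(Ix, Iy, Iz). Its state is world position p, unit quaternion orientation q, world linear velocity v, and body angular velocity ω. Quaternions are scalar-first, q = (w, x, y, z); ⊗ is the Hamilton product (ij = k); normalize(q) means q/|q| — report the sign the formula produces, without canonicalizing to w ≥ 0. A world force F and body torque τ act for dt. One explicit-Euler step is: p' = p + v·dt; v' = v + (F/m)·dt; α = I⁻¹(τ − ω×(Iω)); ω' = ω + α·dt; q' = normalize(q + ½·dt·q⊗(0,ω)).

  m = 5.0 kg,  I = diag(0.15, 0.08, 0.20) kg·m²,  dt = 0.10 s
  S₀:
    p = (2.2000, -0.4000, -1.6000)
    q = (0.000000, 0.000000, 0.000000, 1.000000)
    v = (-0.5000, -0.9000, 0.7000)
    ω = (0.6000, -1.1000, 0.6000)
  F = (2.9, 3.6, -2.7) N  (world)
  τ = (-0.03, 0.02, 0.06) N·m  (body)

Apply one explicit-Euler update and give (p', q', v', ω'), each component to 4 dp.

p' = p + v·dt = (2.1500, -0.4900, -1.5300)
v + (F/m)dt = (-0.4420, -0.8280, 0.6460)
(τ − ω×Iω)/I = (0.3280, 0.4750, 0.0690)
ω' = ω + α·dt = (0.6328, -1.0525, 0.6069)
Hamilton product q⊗(0,ω) = (-0.6000000, 1.1000000, 0.6000000, 0.0000000)
updated quaternion q' = (-0.0299, 0.0549, 0.0299, 0.9976)

p' = (2.1500, -0.4900, -1.5300)
q' = (-0.0299, 0.0549, 0.0299, 0.9976)
v' = (-0.4420, -0.8280, 0.6460)
ω' = (0.6328, -1.0525, 0.6069)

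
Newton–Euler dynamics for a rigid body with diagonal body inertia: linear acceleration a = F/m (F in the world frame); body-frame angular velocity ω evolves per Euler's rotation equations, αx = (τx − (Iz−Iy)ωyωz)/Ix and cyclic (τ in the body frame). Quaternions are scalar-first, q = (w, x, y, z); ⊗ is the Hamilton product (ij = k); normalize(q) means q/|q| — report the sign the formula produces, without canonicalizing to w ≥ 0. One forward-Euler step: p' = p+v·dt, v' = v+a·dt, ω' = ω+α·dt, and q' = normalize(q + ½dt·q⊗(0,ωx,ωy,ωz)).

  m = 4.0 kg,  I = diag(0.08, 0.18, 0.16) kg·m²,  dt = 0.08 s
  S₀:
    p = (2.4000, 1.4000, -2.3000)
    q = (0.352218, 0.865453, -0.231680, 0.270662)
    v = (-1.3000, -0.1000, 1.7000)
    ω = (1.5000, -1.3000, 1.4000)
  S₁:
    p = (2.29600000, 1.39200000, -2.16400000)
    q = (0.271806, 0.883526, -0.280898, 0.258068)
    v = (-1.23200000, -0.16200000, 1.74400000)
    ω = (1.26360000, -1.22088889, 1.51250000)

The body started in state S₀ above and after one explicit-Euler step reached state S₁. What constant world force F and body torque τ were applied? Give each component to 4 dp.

F = (3.4000, -3.1000, 2.2000)
τ = (-0.2000, 0.0100, 0.0300)

v₁ − v₀ = (0.06800000, -0.06200000, 0.04400000)
applied force F = (3.4000, -3.1000, 2.2000)
ω₁ − ω₀ = (-0.23640000, 0.07911111, 0.11250000)
precession coupling = (0.0364, -0.1680, -0.1950)
applied torque τ = (-0.2000, 0.0100, 0.0300)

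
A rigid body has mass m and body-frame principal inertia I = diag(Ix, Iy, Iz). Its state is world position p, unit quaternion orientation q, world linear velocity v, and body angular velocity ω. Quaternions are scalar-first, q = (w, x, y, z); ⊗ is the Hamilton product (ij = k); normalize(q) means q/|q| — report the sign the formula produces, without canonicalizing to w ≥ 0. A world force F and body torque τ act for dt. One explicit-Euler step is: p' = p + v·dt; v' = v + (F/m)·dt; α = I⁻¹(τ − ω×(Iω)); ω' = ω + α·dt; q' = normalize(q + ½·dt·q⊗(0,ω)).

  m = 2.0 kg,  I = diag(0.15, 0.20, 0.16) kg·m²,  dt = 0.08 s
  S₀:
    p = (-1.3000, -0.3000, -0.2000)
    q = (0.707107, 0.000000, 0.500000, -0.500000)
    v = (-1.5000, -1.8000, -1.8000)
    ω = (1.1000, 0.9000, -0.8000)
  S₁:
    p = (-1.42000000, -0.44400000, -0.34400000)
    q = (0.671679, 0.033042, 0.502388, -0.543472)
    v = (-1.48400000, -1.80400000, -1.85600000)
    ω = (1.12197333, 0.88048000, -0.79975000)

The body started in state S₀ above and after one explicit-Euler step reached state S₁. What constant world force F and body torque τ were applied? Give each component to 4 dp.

Δv = v₁−v₀ = (0.01600000, -0.00400000, -0.05600000)
F = m·Δv/dt = (0.4000, -0.1000, -1.4000)
rate change Δω = (0.02197333, -0.01952000, 0.00025000)
precession coupling = (0.0288, 0.0088, 0.0495)
applied torque τ = (0.0700, -0.0400, 0.0500)

F = (0.4000, -0.1000, -1.4000)
τ = (0.0700, -0.0400, 0.0500)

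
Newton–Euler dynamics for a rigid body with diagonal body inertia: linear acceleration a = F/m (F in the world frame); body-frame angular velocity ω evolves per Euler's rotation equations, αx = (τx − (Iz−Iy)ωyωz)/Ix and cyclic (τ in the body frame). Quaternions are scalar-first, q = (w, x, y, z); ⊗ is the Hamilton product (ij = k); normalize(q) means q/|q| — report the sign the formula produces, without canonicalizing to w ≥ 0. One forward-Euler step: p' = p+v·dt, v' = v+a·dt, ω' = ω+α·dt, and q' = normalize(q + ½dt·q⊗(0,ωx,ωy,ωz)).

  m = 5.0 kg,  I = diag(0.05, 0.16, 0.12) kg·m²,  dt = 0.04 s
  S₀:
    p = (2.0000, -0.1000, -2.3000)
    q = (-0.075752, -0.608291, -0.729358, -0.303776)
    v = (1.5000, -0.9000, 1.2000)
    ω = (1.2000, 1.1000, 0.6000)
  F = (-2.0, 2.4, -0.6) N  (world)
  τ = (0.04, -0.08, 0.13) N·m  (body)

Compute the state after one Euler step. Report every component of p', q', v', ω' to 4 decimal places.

angular accel α = (1.3280, -0.1850, -0.1267)
ω' = ω + α·dt = (1.2531, 1.0926, 0.5949)
Hamilton product q⊗(0,ω) = (1.7145086, -0.1943636, -0.0828838, 0.1606583)
q + ½dt·q⊗(0,ω), renormalized = (-0.0414, -0.6118, -0.7306, -0.3004)
a = F/m = (-0.4000, 0.4800, -0.1200)
new position p' = (2.0600, -0.1360, -2.2520)
new velocity v' = (1.4840, -0.8808, 1.1952)

p' = (2.0600, -0.1360, -2.2520)
q' = (-0.0414, -0.6118, -0.7306, -0.3004)
v' = (1.4840, -0.8808, 1.1952)
ω' = (1.2531, 1.0926, 0.5949)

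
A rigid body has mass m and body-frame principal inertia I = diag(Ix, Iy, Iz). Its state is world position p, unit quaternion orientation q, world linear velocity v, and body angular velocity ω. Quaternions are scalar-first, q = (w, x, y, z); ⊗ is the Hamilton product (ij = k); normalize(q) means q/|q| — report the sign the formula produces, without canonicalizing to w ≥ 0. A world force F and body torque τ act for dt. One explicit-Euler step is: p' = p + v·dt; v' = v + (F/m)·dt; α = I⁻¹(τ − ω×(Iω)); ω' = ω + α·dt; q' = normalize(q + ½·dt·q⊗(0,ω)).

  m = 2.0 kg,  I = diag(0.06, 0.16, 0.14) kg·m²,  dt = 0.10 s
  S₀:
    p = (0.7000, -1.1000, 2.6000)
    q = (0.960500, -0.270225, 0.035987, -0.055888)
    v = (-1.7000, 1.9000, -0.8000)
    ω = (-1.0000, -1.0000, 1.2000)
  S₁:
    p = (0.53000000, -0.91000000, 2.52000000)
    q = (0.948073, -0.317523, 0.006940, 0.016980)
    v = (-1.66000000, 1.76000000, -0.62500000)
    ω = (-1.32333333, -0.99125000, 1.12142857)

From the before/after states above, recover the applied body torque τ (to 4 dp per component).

τ = (-0.1700, 0.1100, -0.0100)

rate change Δω = (-0.32333333, 0.00875000, -0.07857143)
gyro term ω₀×Iω₀ = (0.0240, 0.0960, 0.1000)
I·α + gyro = (-0.1700, 0.1100, -0.0100)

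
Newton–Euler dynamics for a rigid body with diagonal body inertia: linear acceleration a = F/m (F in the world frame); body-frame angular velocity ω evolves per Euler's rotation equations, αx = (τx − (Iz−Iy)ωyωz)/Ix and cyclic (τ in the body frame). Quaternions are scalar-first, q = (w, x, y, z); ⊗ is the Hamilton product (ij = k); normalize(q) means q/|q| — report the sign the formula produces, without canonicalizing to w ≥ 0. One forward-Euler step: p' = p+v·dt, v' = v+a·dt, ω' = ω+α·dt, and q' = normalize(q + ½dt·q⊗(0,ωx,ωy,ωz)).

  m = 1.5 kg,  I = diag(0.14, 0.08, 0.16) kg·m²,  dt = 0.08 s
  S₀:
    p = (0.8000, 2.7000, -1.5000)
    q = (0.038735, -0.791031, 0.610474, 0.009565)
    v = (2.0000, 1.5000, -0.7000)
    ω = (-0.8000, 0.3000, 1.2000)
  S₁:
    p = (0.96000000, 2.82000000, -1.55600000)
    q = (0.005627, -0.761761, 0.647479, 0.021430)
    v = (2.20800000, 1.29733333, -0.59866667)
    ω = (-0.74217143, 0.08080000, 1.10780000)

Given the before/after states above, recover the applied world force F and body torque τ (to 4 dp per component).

ω₁ − ω₀ = (0.05782857, -0.21920000, -0.09220000)
τ = I·(Δω/dt) + ω₀×(Iω₀) = (0.1300, -0.2000, -0.1700)
Δv = v₁−v₀ = (0.20800000, -0.20266667, 0.10133333)
m·(v₁−v₀)/dt = (3.9000, -3.8000, 1.9000)

F = (3.9000, -3.8000, 1.9000)
τ = (0.1300, -0.2000, -0.1700)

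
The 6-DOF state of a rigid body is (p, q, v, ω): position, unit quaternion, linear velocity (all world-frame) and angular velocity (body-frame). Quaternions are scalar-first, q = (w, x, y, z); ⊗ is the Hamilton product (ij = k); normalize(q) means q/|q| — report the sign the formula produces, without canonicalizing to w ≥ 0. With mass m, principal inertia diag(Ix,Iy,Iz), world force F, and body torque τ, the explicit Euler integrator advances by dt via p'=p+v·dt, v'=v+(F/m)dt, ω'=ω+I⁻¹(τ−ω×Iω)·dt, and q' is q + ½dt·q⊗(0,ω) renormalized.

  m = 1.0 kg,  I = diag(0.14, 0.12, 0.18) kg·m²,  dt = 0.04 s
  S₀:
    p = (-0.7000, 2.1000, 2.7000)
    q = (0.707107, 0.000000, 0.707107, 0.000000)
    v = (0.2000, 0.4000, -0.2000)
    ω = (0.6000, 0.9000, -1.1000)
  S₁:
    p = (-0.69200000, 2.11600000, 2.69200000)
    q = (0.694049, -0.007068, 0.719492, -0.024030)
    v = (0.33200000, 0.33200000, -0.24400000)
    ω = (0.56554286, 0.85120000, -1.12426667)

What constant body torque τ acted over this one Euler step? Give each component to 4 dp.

Δω = ω₁−ω₀ = (-0.03445714, -0.04880000, -0.02426667)
gyro term ω₀×Iω₀ = (-0.0594, 0.0264, -0.0108)
τ = I·(Δω/dt) + ω₀×(Iω₀) = (-0.1800, -0.1200, -0.1200)

τ = (-0.1800, -0.1200, -0.1200)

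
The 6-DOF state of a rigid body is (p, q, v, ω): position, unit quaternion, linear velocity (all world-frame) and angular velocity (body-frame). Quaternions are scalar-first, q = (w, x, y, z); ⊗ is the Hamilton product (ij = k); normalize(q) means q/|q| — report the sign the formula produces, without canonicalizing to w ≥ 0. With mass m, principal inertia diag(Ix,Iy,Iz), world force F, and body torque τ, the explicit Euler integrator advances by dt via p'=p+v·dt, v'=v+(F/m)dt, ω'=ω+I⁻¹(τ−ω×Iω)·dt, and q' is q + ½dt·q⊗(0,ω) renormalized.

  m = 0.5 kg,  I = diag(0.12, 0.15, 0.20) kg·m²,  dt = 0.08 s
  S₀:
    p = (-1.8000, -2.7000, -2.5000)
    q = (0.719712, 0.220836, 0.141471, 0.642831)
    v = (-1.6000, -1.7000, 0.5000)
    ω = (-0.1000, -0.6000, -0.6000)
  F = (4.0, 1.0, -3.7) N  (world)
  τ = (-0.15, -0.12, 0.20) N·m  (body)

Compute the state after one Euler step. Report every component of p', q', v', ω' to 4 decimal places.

ω×(Iω) gyroscopic = (0.0180, -0.0048, 0.0018)
(τ − ω×Iω)/I = (-1.4000, -0.7680, 0.9910)
ω + α·dt = (-0.2120, -0.6614, -0.5207)
2q̇ = q⊗(0,ω) = (0.4926648, 0.2288448, -0.3636087, -0.5501817)
q + ½dt·q⊗(0,ω), renormalized = (0.7390, 0.2299, 0.1269, 0.6205)
linear accel F/m = (8.0000, 2.0000, -7.4000)
p' = p + v·dt = (-1.9280, -2.8360, -2.4600)
v + (F/m)dt = (-0.9600, -1.5400, -0.0920)

p' = (-1.9280, -2.8360, -2.4600)
q' = (0.7390, 0.2299, 0.1269, 0.6205)
v' = (-0.9600, -1.5400, -0.0920)
ω' = (-0.2120, -0.6614, -0.5207)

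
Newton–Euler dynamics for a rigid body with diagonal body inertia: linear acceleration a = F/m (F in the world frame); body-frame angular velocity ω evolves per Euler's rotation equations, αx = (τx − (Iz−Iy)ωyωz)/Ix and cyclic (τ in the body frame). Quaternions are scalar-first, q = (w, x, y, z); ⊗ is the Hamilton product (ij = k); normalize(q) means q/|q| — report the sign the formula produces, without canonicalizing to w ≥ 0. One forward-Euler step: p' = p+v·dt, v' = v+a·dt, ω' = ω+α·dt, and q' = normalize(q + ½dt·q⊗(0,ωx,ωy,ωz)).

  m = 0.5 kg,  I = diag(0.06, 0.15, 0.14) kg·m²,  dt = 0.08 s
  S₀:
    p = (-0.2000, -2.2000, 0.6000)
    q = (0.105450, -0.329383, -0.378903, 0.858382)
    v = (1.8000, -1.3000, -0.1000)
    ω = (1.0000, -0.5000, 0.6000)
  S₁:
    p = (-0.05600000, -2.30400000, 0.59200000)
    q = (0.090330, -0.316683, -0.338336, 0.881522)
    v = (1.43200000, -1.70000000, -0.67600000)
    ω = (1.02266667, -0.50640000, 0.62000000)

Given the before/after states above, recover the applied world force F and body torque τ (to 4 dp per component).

F = (-2.3000, -2.5000, -3.6000)
τ = (0.0200, -0.0600, -0.0100)

v₁ − v₀ = (-0.36800000, -0.40000000, -0.57600000)
applied force F = (-2.3000, -2.5000, -3.6000)
rate change Δω = (0.02266667, -0.00640000, 0.02000000)
applied torque τ = (0.0200, -0.0600, -0.0100)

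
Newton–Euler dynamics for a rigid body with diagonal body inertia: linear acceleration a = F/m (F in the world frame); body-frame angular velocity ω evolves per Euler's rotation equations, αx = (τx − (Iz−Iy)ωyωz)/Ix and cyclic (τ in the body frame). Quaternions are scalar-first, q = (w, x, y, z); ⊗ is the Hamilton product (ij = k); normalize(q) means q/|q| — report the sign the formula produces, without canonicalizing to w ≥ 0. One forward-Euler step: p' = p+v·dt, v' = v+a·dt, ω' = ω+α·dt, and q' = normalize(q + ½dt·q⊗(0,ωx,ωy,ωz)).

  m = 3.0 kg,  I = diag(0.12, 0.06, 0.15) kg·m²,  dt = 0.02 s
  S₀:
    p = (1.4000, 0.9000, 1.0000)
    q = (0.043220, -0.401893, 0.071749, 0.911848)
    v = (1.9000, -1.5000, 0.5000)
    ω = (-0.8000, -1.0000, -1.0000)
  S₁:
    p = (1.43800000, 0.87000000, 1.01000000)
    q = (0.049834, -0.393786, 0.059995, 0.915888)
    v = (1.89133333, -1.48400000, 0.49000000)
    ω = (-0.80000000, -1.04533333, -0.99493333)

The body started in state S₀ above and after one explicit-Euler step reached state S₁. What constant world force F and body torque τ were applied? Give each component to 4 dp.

F = (-1.3000, 2.4000, -1.5000)
τ = (0.0900, -0.1600, -0.0100)

ω₁ − ω₀ = (0.00000000, -0.04533333, 0.00506667)
I·α + gyro = (0.0900, -0.1600, -0.0100)
Δv = v₁−v₀ = (-0.00866667, 0.01600000, -0.01000000)
applied force F = (-1.3000, 2.4000, -1.5000)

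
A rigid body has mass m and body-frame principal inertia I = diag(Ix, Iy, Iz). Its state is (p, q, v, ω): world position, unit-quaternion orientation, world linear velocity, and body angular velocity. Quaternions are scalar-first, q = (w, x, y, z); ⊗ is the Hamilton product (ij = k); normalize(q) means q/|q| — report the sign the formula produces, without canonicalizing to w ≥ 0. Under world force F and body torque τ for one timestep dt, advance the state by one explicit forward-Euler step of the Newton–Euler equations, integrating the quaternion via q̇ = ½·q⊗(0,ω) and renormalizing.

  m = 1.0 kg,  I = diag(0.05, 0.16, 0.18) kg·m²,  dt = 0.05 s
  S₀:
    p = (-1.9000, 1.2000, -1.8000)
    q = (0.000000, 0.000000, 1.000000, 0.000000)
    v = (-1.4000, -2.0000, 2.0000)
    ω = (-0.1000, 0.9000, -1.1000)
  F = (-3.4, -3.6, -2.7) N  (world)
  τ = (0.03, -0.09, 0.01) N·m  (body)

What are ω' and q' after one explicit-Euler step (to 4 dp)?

ω' = (-0.0502, 0.8763, -1.0945)
q' = (-0.0225, -0.0275, 0.9994, 0.0025)

gyro term ω×Iω = (-0.0198, -0.0143, -0.0099)
angular accel α = (0.9960, -0.4731, 0.1106)
new body rate ω' = (-0.0502, 0.8763, -1.0945)
Hamilton product q⊗(0,ω) = (-0.9000000, -1.1000000, 0.0000000, 0.1000000)
q' = normalize(q + ½dt·q⊗(0,ω)) = (-0.0225, -0.0275, 0.9994, 0.0025)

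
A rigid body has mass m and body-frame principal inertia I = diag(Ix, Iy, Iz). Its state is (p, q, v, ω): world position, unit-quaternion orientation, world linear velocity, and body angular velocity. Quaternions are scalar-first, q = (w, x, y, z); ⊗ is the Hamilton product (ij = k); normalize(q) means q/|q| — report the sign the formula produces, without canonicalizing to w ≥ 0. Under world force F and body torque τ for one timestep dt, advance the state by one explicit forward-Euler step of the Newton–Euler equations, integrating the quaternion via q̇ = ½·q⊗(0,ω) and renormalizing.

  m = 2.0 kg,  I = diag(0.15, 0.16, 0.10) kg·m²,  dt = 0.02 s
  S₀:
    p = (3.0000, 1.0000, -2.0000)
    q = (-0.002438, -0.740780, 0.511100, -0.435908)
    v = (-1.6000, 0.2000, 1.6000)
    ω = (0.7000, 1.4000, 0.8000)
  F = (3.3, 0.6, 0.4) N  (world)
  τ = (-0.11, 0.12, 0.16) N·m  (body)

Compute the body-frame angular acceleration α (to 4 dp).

α = (-0.2853, 0.5750, 1.5020)

ω×(Iω) gyroscopic = (-0.0672, 0.0280, 0.0098)
angular accel α = (-0.2853, 0.5750, 1.5020)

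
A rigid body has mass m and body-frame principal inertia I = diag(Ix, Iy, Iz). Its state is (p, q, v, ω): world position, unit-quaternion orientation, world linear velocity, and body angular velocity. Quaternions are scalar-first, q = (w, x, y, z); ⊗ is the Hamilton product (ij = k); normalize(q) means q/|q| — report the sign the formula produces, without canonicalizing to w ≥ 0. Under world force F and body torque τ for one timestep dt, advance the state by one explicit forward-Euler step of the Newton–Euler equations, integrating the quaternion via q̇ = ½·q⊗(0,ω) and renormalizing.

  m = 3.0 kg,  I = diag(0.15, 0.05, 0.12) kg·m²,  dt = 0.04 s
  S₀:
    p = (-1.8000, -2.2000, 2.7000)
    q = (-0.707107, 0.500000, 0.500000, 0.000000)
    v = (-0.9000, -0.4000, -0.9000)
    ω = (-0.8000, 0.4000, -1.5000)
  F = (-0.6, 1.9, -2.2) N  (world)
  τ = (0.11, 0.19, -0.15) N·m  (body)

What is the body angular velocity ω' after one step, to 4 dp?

gyro term ω×Iω = (-0.0420, 0.0360, 0.0320)
α = I⁻¹(τ − ω×Iω) = (1.0133, 3.0800, -1.5167)
ω' = ω + α·dt = (-0.7595, 0.5232, -1.5607)

ω' = (-0.7595, 0.5232, -1.5607)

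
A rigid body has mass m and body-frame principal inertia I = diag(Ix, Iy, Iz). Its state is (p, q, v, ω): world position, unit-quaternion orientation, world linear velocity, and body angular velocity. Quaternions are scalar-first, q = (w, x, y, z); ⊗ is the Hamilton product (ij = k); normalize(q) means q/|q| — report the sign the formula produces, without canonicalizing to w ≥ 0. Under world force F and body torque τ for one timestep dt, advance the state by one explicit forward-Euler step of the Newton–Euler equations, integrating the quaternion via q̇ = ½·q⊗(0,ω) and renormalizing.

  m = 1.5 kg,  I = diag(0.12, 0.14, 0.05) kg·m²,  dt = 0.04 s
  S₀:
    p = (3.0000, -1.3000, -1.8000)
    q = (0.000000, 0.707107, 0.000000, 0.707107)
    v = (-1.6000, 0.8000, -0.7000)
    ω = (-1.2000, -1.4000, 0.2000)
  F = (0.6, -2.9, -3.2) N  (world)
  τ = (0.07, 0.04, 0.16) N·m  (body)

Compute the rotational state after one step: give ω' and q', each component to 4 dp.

gyro term ω×Iω = (0.0252, -0.0168, 0.0336)
angular accel α = (0.3733, 0.4057, 2.5280)
ω + α·dt = (-1.1851, -1.3838, 0.3011)
2q̇ = q⊗(0,ω) = (0.7071070, 0.9899498, -0.9899498, -0.9899498)
q + ½dt·q⊗(0,ω), renormalized = (0.0141, 0.7264, -0.0198, 0.6868)

ω' = (-1.1851, -1.3838, 0.3011)
q' = (0.0141, 0.7264, -0.0198, 0.6868)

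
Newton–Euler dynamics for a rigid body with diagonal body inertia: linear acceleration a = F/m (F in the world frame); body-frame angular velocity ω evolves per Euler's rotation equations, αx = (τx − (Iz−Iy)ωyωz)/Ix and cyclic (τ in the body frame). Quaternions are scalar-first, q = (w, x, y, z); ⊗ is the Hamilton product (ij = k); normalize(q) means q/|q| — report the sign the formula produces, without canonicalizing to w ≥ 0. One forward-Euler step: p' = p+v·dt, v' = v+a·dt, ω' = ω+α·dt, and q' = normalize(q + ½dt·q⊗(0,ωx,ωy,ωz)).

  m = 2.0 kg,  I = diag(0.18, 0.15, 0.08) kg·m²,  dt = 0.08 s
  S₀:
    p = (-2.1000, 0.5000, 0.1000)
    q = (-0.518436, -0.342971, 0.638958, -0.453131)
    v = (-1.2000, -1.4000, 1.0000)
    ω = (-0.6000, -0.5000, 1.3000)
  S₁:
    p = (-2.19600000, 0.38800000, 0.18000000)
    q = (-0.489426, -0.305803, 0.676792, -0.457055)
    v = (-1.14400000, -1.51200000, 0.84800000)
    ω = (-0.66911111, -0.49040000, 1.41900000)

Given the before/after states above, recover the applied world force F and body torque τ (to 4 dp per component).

F = (1.4000, -2.8000, -3.8000)
τ = (-0.1100, -0.0600, 0.1100)

v₁ − v₀ = (0.05600000, -0.11200000, -0.15200000)
m·(v₁−v₀)/dt = (1.4000, -2.8000, -3.8000)
Δω = ω₁−ω₀ = (-0.06911111, 0.00960000, 0.11900000)
precession coupling = (0.0455, -0.0780, -0.0090)
τ = I·(Δω/dt) + ω₀×(Iω₀) = (-0.1100, -0.0600, 0.1100)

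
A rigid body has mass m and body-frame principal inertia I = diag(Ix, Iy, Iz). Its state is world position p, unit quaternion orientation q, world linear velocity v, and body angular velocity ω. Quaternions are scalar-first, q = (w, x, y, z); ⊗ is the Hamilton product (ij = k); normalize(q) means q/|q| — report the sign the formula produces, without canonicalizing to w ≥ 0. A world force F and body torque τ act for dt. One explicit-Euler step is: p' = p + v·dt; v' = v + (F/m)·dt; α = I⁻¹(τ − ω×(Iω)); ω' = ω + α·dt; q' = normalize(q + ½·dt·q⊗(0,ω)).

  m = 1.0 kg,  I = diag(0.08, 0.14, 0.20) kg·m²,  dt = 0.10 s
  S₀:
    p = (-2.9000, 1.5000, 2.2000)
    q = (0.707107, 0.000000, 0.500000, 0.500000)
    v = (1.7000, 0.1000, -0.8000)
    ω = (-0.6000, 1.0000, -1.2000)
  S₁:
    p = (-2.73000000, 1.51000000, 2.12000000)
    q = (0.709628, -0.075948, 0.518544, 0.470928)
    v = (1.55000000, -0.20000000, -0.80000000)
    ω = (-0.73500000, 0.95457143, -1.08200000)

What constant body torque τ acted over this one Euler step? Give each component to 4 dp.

τ = (-0.1800, -0.1500, 0.2000)

Δω = ω₁−ω₀ = (-0.13500000, -0.04542857, 0.11800000)
precession coupling = (-0.0720, -0.0864, -0.0360)
applied torque τ = (-0.1800, -0.1500, 0.2000)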